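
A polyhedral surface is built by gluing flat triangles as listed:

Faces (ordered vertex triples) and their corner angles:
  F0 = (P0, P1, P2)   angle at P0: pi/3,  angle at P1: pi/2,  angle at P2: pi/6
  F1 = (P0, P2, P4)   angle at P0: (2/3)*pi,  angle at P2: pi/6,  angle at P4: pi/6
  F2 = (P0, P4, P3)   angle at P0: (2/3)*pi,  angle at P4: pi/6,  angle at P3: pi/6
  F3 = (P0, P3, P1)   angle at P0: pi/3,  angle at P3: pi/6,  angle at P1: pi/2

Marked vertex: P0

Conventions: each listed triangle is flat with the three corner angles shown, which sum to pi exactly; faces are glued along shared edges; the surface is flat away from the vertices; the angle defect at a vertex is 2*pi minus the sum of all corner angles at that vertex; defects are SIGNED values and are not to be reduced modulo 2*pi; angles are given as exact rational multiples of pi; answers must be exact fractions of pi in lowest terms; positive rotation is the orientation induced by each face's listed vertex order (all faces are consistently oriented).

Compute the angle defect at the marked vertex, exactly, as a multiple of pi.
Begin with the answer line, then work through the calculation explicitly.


Answer: defect(P0) = 0

Sum of corner angles at P0: 2*pi
defect = 2*pi - 2*pi


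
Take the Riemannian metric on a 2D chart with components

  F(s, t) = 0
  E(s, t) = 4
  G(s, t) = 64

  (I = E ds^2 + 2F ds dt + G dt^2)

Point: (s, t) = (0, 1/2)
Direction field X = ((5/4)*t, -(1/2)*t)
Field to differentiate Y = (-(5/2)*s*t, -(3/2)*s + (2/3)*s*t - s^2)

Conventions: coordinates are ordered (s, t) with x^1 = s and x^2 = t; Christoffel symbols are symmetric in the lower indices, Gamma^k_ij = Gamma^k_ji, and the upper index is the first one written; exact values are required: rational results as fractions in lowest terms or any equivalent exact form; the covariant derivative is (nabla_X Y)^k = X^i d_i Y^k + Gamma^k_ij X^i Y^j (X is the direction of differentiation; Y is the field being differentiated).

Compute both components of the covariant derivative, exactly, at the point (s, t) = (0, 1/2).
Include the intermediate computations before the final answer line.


E = 4, F = 0, G = 64 at the point
E_s = 0, E_t = 0, F_s = 0, F_t = 0, G_s = 0, G_t = 0
EG - F^2 = 256;  g^inv = (1/256) * [[64, 0], [0, 4]]
first-kind symbols [ij,l] = (1/2)(d_i g_jl + d_j g_il - d_l g_ij): [ss,s] = E_s/2 = 0, [ss,t] = F_s - E_t/2 = 0, [st,s] = E_t/2 = 0, [st,t] = G_s/2 = 0, [tt,s] = F_t - G_s/2 = 0, [tt,t] = G_t/2 = 0
Gamma^s_ij = (G*[ij,s] - F*[ij,t])/(EG - F^2), Gamma^t_ij = (E*[ij,t] - F*[ij,s])/(EG - F^2)
Gamma_sss = 0, Gamma_sst = 0, Gamma_stt = 0, Gamma_tss = 0, Gamma_tst = 0, Gamma_ttt = 0
X = (5/8, -1/4), Y = (0, 0) at the point

Answer: (nabla_X Y)^s = -25/32, (nabla_X Y)^t = -35/48


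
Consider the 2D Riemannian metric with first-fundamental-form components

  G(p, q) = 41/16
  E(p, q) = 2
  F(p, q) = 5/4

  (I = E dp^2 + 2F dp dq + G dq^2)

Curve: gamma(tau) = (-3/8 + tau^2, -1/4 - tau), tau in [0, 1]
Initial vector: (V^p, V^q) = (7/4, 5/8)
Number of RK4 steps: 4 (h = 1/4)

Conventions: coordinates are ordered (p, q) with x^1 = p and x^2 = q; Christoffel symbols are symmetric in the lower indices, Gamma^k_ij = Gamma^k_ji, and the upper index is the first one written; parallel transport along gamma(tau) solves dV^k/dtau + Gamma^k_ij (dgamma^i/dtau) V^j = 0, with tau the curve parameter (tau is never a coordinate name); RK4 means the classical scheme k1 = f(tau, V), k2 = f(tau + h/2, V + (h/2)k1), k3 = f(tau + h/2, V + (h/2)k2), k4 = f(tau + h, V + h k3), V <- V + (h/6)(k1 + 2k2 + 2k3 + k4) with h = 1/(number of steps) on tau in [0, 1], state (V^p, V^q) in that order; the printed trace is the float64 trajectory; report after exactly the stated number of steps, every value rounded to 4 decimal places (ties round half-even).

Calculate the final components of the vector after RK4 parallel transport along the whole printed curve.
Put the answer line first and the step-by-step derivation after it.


Answer: V^p = 1.7500, V^q = 0.6250

gamma'(tau) = (2*tau, -1); f(tau, V)^k = -Gamma^k_ij(gamma(tau)) gamma'^i(tau) V^j; h = 1/4; intermediate values shown to 6 dp
curve data and Christoffel symbols at the stage parameters:
  tau = 0.000000: gamma = (-0.375000, -0.250000), gamma' = (0.000000, -1.000000); Gamma_ppp = 0.000000, Gamma_ppq = 0.000000, Gamma_pqq = 0.000000, Gamma_qpp = 0.000000, Gamma_qpq = 0.000000, Gamma_qqq = 0.000000
  tau = 0.125000: gamma = (-0.359375, -0.375000), gamma' = (0.250000, -1.000000); Gamma_ppp = 0.000000, Gamma_ppq = 0.000000, Gamma_pqq = 0.000000, Gamma_qpp = 0.000000, Gamma_qpq = 0.000000, Gamma_qqq = 0.000000
  tau = 0.250000: gamma = (-0.312500, -0.500000), gamma' = (0.500000, -1.000000); Gamma_ppp = 0.000000, Gamma_ppq = 0.000000, Gamma_pqq = 0.000000, Gamma_qpp = 0.000000, Gamma_qpq = 0.000000, Gamma_qqq = 0.000000
  tau = 0.375000: gamma = (-0.234375, -0.625000), gamma' = (0.750000, -1.000000); Gamma_ppp = 0.000000, Gamma_ppq = 0.000000, Gamma_pqq = 0.000000, Gamma_qpp = 0.000000, Gamma_qpq = 0.000000, Gamma_qqq = 0.000000
  tau = 0.500000: gamma = (-0.125000, -0.750000), gamma' = (1.000000, -1.000000); Gamma_ppp = 0.000000, Gamma_ppq = 0.000000, Gamma_pqq = 0.000000, Gamma_qpp = 0.000000, Gamma_qpq = 0.000000, Gamma_qqq = 0.000000
  tau = 0.625000: gamma = (0.015625, -0.875000), gamma' = (1.250000, -1.000000); Gamma_ppp = 0.000000, Gamma_ppq = 0.000000, Gamma_pqq = 0.000000, Gamma_qpp = 0.000000, Gamma_qpq = 0.000000, Gamma_qqq = 0.000000
  tau = 0.750000: gamma = (0.187500, -1.000000), gamma' = (1.500000, -1.000000); Gamma_ppp = 0.000000, Gamma_ppq = 0.000000, Gamma_pqq = 0.000000, Gamma_qpp = 0.000000, Gamma_qpq = 0.000000, Gamma_qqq = 0.000000
  tau = 0.875000: gamma = (0.390625, -1.125000), gamma' = (1.750000, -1.000000); Gamma_ppp = 0.000000, Gamma_ppq = 0.000000, Gamma_pqq = 0.000000, Gamma_qpp = 0.000000, Gamma_qpq = 0.000000, Gamma_qqq = 0.000000
  tau = 1.000000: gamma = (0.625000, -1.250000), gamma' = (2.000000, -1.000000); Gamma_ppp = 0.000000, Gamma_ppq = 0.000000, Gamma_pqq = 0.000000, Gamma_qpp = 0.000000, Gamma_qpq = 0.000000, Gamma_qqq = 0.000000
step 0: V^p = 1.7500, V^q = 0.6250
step 1: k1 = (0.000000, 0.000000), k2 = (0.000000, 0.000000), k3 = (0.000000, 0.000000), k4 = (0.000000, 0.000000); V <- V + (h/6)(k1 + 2k2 + 2k3 + k4): V^p = 1.7500, V^q = 0.6250
step 2: k1 = (0.000000, 0.000000), k2 = (0.000000, 0.000000), k3 = (0.000000, 0.000000), k4 = (0.000000, 0.000000); V <- V + (h/6)(k1 + 2k2 + 2k3 + k4): V^p = 1.7500, V^q = 0.6250
step 3: k1 = (0.000000, 0.000000), k2 = (0.000000, 0.000000), k3 = (0.000000, 0.000000), k4 = (0.000000, 0.000000); V <- V + (h/6)(k1 + 2k2 + 2k3 + k4): V^p = 1.7500, V^q = 0.6250
step 4: k1 = (0.000000, 0.000000), k2 = (0.000000, 0.000000), k3 = (0.000000, 0.000000), k4 = (0.000000, 0.000000); V <- V + (h/6)(k1 + 2k2 + 2k3 + k4): V^p = 1.7500, V^q = 0.6250


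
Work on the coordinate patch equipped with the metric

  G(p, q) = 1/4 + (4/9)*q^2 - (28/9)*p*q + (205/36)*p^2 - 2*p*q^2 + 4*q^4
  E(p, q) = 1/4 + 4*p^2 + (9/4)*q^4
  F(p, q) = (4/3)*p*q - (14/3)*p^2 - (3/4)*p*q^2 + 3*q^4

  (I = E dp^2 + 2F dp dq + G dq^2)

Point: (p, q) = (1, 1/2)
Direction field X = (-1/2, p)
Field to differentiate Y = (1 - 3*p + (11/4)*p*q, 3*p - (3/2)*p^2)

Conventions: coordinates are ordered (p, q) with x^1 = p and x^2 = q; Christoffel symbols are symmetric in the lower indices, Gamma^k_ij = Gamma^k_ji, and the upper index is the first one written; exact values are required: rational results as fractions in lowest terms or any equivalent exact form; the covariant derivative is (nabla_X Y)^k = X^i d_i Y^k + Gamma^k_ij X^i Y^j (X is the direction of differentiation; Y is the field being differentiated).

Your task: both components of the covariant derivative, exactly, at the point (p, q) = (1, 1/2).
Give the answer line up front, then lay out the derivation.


Answer: (nabla_X Y)^p = -206455/10896, (nabla_X Y)^q = -259967/10896

E = 281/64, F = -4, G = 17/4 at the point
E_p = 8, E_q = 9/8, F_p = -425/48, F_q = 25/12, G_p = 28/3, G_q = -8/3
EG - F^2 = 681/256;  g^inv = (256/681) * [[17/4, 4], [4, 281/64]]
first-kind symbols [ij,l] = (1/2)(d_i g_jl + d_j g_il - d_l g_ij): [pp,p] = E_p/2 = 4, [pp,q] = F_p - E_q/2 = -113/12, [pq,p] = E_q/2 = 9/16, [pq,q] = G_p/2 = 14/3, [qq,p] = F_q - G_p/2 = -31/12, [qq,q] = G_q/2 = -4/3
Gamma^p_ij = (G*[ij,p] - F*[ij,q])/(EG - F^2), Gamma^q_ij = (E*[ij,q] - F*[ij,p])/(EG - F^2)
Gamma_ppp = -15872/2043, Gamma_ppq = 16172/2043, Gamma_pqq = -1392/227, Gamma_qpp = -19465/2043, Gamma_qpq = 17464/2043, Gamma_qqq = -4144/681
X = (-1/2, 1), Y = (-5/8, 3/2) at the point


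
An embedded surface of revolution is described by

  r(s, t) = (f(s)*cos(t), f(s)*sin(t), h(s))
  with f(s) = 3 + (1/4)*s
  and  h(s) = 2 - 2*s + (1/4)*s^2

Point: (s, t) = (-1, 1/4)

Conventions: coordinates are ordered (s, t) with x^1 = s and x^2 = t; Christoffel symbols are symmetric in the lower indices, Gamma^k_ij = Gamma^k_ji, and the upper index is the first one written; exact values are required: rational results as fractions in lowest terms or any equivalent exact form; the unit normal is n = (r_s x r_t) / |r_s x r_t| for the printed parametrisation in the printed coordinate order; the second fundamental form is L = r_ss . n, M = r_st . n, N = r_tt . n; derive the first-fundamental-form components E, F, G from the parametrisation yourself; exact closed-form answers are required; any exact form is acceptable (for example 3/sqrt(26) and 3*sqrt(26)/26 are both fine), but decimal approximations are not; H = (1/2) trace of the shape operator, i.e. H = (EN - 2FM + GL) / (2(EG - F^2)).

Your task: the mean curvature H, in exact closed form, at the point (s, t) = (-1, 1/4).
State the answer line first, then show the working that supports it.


Answer: H = -1976*sqrt(101)/112211

f = 11/4, f' = 1/4, f'' = 0, h' = -5/2, h'' = 1/2
E = 101/16, F = 0, G = 121/16; answer radicand W^2 = 101/16
unnormalised second-form numerators: l = 1/8, m = 0, n = -55/8; L = l/sqrt(101/16), and similarly M = m/sqrt(W^2), N = n/sqrt(W^2)
H = (E*n - 2*F*m + G*l) / (2*(EG - F^2)*sqrt(W^2)); E*n - 2*F*m + G*l = -2717/64, EG - F^2 = 12221/256, so H = (-494/1111)/sqrt(101/16)


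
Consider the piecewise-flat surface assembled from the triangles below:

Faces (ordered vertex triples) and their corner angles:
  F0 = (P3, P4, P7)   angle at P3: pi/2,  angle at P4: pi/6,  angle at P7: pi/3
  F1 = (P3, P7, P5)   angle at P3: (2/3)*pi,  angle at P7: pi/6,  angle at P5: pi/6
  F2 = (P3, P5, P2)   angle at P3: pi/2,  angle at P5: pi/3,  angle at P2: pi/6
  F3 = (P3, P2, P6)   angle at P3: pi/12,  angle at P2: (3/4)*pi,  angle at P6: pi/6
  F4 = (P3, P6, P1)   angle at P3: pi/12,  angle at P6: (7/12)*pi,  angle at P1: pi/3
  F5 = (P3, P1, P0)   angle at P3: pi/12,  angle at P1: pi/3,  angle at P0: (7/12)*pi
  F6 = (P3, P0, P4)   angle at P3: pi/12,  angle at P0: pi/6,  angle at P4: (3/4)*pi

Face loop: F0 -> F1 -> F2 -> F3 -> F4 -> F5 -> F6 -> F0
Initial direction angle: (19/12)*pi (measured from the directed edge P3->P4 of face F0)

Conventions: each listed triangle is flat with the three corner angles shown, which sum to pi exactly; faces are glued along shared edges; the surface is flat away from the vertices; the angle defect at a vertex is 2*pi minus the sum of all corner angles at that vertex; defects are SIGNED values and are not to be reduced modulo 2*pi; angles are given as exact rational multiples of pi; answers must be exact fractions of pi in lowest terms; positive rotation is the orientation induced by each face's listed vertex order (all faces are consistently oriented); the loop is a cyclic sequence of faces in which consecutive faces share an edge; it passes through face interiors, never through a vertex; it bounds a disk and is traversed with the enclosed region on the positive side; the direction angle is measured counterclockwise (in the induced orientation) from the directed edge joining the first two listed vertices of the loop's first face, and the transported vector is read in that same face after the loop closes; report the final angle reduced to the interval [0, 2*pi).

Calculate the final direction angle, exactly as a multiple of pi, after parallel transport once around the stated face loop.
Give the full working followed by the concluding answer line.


enclosed vertex P3: corner angles sum to 2*pi, defect = 2*pi - 2*pi = 0
holonomy = initial angle + sum of enclosed defects (mod 2*pi), positive in the induced orientation
final angle = (19/12)*pi + 0 = (19/12)*pi (mod 2*pi)

Answer: final direction angle = (19/12)*pi


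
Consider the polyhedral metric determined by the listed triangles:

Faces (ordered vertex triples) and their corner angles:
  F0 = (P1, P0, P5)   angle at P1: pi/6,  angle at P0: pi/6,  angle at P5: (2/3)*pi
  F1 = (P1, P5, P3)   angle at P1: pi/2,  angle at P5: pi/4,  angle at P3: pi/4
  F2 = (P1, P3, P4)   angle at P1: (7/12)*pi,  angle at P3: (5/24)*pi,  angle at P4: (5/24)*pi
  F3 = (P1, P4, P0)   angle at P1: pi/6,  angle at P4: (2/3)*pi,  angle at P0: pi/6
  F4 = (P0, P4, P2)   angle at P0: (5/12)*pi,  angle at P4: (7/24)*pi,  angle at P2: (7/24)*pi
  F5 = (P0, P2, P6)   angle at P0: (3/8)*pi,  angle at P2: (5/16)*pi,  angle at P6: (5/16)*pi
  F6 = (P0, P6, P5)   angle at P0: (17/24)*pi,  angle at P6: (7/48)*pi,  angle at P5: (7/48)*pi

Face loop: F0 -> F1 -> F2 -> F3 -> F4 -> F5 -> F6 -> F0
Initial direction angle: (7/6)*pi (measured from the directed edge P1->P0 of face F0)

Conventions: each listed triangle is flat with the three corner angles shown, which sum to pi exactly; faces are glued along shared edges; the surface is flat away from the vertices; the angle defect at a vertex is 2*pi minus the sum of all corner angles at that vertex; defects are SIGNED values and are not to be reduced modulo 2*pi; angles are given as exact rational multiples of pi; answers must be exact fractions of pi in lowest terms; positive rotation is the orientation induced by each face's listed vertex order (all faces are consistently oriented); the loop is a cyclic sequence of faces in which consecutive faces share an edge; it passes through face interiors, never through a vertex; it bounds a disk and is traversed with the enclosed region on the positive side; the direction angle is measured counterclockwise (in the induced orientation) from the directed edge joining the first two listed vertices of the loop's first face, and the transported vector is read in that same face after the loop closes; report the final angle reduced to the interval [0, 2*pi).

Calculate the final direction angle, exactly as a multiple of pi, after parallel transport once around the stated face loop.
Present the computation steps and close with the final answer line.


enclosed vertex P0: corner angles sum to (11/6)*pi, defect = 2*pi - (11/6)*pi = pi/6
enclosed vertex P1: corner angles sum to (17/12)*pi, defect = 2*pi - (17/12)*pi = (7/12)*pi
summing the enclosed defects onto the initial angle, mod 2*pi in the induced orientation:
final angle = (7/6)*pi + (3/4)*pi = (23/12)*pi (mod 2*pi)

Answer: final direction angle = (23/12)*pi


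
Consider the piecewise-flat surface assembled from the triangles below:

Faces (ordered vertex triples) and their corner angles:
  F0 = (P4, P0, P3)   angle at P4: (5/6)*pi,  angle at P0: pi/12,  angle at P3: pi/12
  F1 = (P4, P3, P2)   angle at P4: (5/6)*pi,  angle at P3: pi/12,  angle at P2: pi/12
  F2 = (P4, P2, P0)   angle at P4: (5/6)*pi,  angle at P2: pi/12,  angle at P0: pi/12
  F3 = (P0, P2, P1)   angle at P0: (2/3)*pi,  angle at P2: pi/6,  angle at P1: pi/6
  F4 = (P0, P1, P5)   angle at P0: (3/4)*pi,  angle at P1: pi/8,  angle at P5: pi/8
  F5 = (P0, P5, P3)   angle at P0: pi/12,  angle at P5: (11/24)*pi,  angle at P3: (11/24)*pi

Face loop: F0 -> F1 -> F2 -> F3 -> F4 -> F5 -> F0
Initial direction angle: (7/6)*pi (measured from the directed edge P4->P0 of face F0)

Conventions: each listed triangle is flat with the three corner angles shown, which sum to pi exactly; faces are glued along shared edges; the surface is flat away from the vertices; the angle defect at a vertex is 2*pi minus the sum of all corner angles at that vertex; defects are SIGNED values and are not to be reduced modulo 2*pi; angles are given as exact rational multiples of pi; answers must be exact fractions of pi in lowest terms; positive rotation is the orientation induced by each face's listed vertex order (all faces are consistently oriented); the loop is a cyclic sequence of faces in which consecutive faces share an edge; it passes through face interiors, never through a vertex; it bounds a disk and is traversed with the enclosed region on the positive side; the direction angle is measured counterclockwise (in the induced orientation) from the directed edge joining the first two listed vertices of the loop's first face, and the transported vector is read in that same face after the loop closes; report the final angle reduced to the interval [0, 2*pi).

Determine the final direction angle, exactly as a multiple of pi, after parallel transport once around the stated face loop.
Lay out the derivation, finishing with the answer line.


enclosed vertex P0: corner angles sum to (5/3)*pi, defect = 2*pi - (5/3)*pi = pi/3
enclosed vertex P4: corner angles sum to (5/2)*pi, defect = 2*pi - (5/2)*pi = -pi/2
holonomy = initial angle + sum of enclosed defects (mod 2*pi), positive in the induced orientation
final angle = (7/6)*pi - pi/6 = pi (mod 2*pi)

Answer: final direction angle = pi


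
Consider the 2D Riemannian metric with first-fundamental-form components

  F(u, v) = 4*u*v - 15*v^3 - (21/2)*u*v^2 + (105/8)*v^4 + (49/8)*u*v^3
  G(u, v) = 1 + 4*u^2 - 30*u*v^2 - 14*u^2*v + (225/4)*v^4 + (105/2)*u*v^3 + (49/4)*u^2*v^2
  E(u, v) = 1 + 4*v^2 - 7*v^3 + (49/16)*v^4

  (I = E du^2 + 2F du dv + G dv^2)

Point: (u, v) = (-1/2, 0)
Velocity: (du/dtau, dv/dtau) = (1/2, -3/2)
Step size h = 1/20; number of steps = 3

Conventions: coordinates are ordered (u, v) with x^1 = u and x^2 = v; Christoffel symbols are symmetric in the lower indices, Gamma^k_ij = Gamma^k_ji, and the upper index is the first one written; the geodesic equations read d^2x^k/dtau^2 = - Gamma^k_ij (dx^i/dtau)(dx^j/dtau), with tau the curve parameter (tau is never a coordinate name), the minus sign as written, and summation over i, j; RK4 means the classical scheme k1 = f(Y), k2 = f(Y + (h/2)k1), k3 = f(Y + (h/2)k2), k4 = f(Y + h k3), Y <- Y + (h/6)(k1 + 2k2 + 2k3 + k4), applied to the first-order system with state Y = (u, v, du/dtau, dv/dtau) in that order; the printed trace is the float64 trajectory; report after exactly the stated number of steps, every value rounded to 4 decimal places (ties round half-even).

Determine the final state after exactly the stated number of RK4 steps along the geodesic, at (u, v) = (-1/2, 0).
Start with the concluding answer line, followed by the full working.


Answer: u = -0.4229, v = -0.2120, du/dtau = 0.5442, dv/dtau = -1.2958

f(Y) = (du/dtau, dv/dtau, -Gamma^u_ij Y'^i Y'^j, -Gamma^v_ij Y'^i Y'^j) with the Gammas evaluated at the stage position; h = 0.050000; intermediate values shown to 6 dp
step 0: u = -0.5000, v = 0.0000, du/dtau = 0.5000, dv/dtau = -1.5000
step 1:
  k1: at (u, v) = (-0.500000, 0.000000), (du/dtau, dv/dtau) = (0.500000, -1.500000); Gamma_uuu = 0.000000, Gamma_uuv = 0.000000, Gamma_uvv = 0.000000, Gamma_vuu = 0.000000, Gamma_vuv = -1.000000, Gamma_vvv = -0.875000; k1 = (0.500000, -1.500000, 0.000000, 0.468750)
  k2: at (u, v) = (-0.487500, -0.037500), (du/dtau, dv/dtau) = (0.500000, -1.488281); Gamma_uuu = 0.000000, Gamma_uuv = -0.078333, Gamma_uvv = -0.083387, Gamma_vuu = 0.000000, Gamma_vuv = -1.061351, Gamma_vvv = -1.129825; k2 = (0.500000, -1.488281, 0.068119, 0.922952)
  k3: at (u, v) = (-0.487500, -0.037207), (du/dtau, dv/dtau) = (0.501703, -1.476926); Gamma_uuu = 0.000000, Gamma_uuv = -0.077720, Gamma_uvv = -0.082613, Gamma_vuu = 0.000000, Gamma_vuv = -1.060919, Gamma_vvv = -1.127720; k3 = (0.501703, -1.476926, 0.065028, 0.887673)
  k4: at (u, v) = (-0.474915, -0.073846), (du/dtau, dv/dtau) = (0.503251, -1.455616); Gamma_uuu = 0.000000, Gamma_uuv = -0.156813, Gamma_uvv = -0.192324, Gamma_vuu = 0.000000, Gamma_vuv = -1.110482, Gamma_vvv = -1.361953; k4 = (0.503251, -1.455616, 0.177755, 1.258785)
  Y <- Y + (h/6)(k1 + 2k2 + 2k3 + k4): u = -0.4749, v = -0.0741, du/dtau = 0.5037, dv/dtau = -1.4554
step 2:
  k1: at (u, v) = (-0.474945, -0.074050), (du/dtau, dv/dtau) = (0.503700, -1.455427); Gamma_uuu = 0.000000, Gamma_uuv = -0.157214, Gamma_uvv = -0.192975, Gamma_vuu = 0.000000, Gamma_vuv = -1.110701, Gamma_vvv = -1.363347; k1 = (0.503700, -1.455427, 0.178265, 1.259425)
  k2: at (u, v) = (-0.462352, -0.110436), (du/dtau, dv/dtau) = (0.508157, -1.423941); Gamma_uuu = 0.000000, Gamma_uuv = -0.232484, Gamma_uvv = -0.319012, Gamma_vuu = 0.000000, Gamma_vuv = -1.146880, Gamma_vvv = -1.573739; k2 = (0.508157, -1.423941, 0.310388, 1.531195)
  k3: at (u, v) = (-0.462241, -0.109649), (du/dtau, dv/dtau) = (0.511460, -1.417147); Gamma_uuu = 0.000000, Gamma_uuv = -0.231130, Gamma_uvv = -0.316338, Gamma_vuu = 0.000000, Gamma_vuv = -1.146376, Gamma_vvv = -1.569000; k3 = (0.511460, -1.417147, 0.300251, 1.489213)
  k4: at (u, v) = (-0.449372, -0.144908), (du/dtau, dv/dtau) = (0.518713, -1.380966); Gamma_uuu = 0.000000, Gamma_uuv = -0.297115, Gamma_uvv = -0.443972, Gamma_vuu = 0.000000, Gamma_vuv = -1.168347, Gamma_vvv = -1.745833; k4 = (0.518713, -1.380966, 0.421023, 1.655589)
  Y <- Y + (h/6)(k1 + 2k2 + 2k3 + k4): u = -0.4494, v = -0.1450, du/dtau = 0.5189, dv/dtau = -1.3808
step 3:
  k1: at (u, v) = (-0.449431, -0.145038), (du/dtau, dv/dtau) = (0.518872, -1.380795); Gamma_uuu = 0.000000, Gamma_uuv = -0.297268, Gamma_uvv = -0.444376, Gamma_vuu = 0.000000, Gamma_vuv = -1.168355, Gamma_vvv = -1.746537; k1 = (0.518872, -1.380795, 0.421287, 1.655789)
  k2: at (u, v) = (-0.436459, -0.179558), (du/dtau, dv/dtau) = (0.529404, -1.339400); Gamma_uuu = 0.000000, Gamma_uuv = -0.352097, Gamma_uvv = -0.565426, Gamma_vuu = 0.000000, Gamma_vuv = -1.176956, Gamma_vvv = -1.890049; k2 = (0.529404, -1.339400, 0.515037, 1.721614)
  k3: at (u, v) = (-0.436196, -0.178523), (du/dtau, dv/dtau) = (0.531748, -1.337755); Gamma_uuu = 0.000000, Gamma_uuv = -0.351152, Gamma_uvv = -0.562487, Gamma_vuu = 0.000000, Gamma_vuv = -1.177230, Gamma_vvv = -1.885723; k3 = (0.531748, -1.337755, 0.507036, 1.699825)
  k4: at (u, v) = (-0.422843, -0.211926), (du/dtau, dv/dtau) = (0.544224, -1.295804); Gamma_uuu = 0.000000, Gamma_uuv = -0.394612, Gamma_uvv = -0.670536, Gamma_vuu = 0.000000, Gamma_vuv = -1.175060, Gamma_vvv = -1.996694; k4 = (0.544224, -1.295804, 0.569335, 1.695342)
  Y <- Y + (h/6)(k1 + 2k2 + 2k3 + k4): u = -0.4229, v = -0.2120, du/dtau = 0.5442, dv/dtau = -1.2958


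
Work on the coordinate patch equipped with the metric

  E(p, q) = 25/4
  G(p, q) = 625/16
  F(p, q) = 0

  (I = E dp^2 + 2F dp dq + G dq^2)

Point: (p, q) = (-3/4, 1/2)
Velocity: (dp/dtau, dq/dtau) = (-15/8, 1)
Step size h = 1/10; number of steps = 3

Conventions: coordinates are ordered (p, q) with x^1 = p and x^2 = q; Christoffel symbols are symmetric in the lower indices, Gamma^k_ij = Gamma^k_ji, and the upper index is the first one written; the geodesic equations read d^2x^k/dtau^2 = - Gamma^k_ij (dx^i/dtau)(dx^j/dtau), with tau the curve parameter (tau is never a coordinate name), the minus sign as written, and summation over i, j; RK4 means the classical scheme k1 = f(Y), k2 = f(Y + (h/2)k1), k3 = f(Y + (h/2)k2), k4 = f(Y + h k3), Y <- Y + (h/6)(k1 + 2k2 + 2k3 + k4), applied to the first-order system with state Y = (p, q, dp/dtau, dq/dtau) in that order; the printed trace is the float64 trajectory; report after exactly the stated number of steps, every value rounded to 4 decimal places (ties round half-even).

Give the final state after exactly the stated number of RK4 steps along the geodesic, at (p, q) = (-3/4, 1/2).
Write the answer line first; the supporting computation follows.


Answer: p = -1.3125, q = 0.8000, dp/dtau = -1.8750, dq/dtau = 1.0000

f(Y) = (dp/dtau, dq/dtau, -Gamma^p_ij Y'^i Y'^j, -Gamma^q_ij Y'^i Y'^j) with the Gammas evaluated at the stage position; h = 0.100000; intermediate values shown to 6 dp
step 0: p = -0.7500, q = 0.5000, dp/dtau = -1.8750, dq/dtau = 1.0000
step 1:
  k1: at (p, q) = (-0.750000, 0.500000), (dp/dtau, dq/dtau) = (-1.875000, 1.000000); Gamma_ppp = 0.000000, Gamma_ppq = 0.000000, Gamma_pqq = 0.000000, Gamma_qpp = 0.000000, Gamma_qpq = 0.000000, Gamma_qqq = 0.000000; k1 = (-1.875000, 1.000000, 0.000000, 0.000000)
  k2: at (p, q) = (-0.843750, 0.550000), (dp/dtau, dq/dtau) = (-1.875000, 1.000000); Gamma_ppp = 0.000000, Gamma_ppq = 0.000000, Gamma_pqq = 0.000000, Gamma_qpp = 0.000000, Gamma_qpq = 0.000000, Gamma_qqq = 0.000000; k2 = (-1.875000, 1.000000, 0.000000, 0.000000)
  k3: at (p, q) = (-0.843750, 0.550000), (dp/dtau, dq/dtau) = (-1.875000, 1.000000); Gamma_ppp = 0.000000, Gamma_ppq = 0.000000, Gamma_pqq = 0.000000, Gamma_qpp = 0.000000, Gamma_qpq = 0.000000, Gamma_qqq = 0.000000; k3 = (-1.875000, 1.000000, 0.000000, 0.000000)
  k4: at (p, q) = (-0.937500, 0.600000), (dp/dtau, dq/dtau) = (-1.875000, 1.000000); Gamma_ppp = 0.000000, Gamma_ppq = 0.000000, Gamma_pqq = 0.000000, Gamma_qpp = 0.000000, Gamma_qpq = 0.000000, Gamma_qqq = 0.000000; k4 = (-1.875000, 1.000000, 0.000000, 0.000000)
  Y <- Y + (h/6)(k1 + 2k2 + 2k3 + k4): p = -0.9375, q = 0.6000, dp/dtau = -1.8750, dq/dtau = 1.0000
step 2:
  k1: at (p, q) = (-0.937500, 0.600000), (dp/dtau, dq/dtau) = (-1.875000, 1.000000); Gamma_ppp = 0.000000, Gamma_ppq = 0.000000, Gamma_pqq = 0.000000, Gamma_qpp = 0.000000, Gamma_qpq = 0.000000, Gamma_qqq = 0.000000; k1 = (-1.875000, 1.000000, 0.000000, 0.000000)
  k2: at (p, q) = (-1.031250, 0.650000), (dp/dtau, dq/dtau) = (-1.875000, 1.000000); Gamma_ppp = 0.000000, Gamma_ppq = 0.000000, Gamma_pqq = 0.000000, Gamma_qpp = 0.000000, Gamma_qpq = 0.000000, Gamma_qqq = 0.000000; k2 = (-1.875000, 1.000000, 0.000000, 0.000000)
  k3: at (p, q) = (-1.031250, 0.650000), (dp/dtau, dq/dtau) = (-1.875000, 1.000000); Gamma_ppp = 0.000000, Gamma_ppq = 0.000000, Gamma_pqq = 0.000000, Gamma_qpp = 0.000000, Gamma_qpq = 0.000000, Gamma_qqq = 0.000000; k3 = (-1.875000, 1.000000, 0.000000, 0.000000)
  k4: at (p, q) = (-1.125000, 0.700000), (dp/dtau, dq/dtau) = (-1.875000, 1.000000); Gamma_ppp = 0.000000, Gamma_ppq = 0.000000, Gamma_pqq = 0.000000, Gamma_qpp = 0.000000, Gamma_qpq = 0.000000, Gamma_qqq = 0.000000; k4 = (-1.875000, 1.000000, 0.000000, 0.000000)
  Y <- Y + (h/6)(k1 + 2k2 + 2k3 + k4): p = -1.1250, q = 0.7000, dp/dtau = -1.8750, dq/dtau = 1.0000
step 3:
  k1: at (p, q) = (-1.125000, 0.700000), (dp/dtau, dq/dtau) = (-1.875000, 1.000000); Gamma_ppp = 0.000000, Gamma_ppq = 0.000000, Gamma_pqq = 0.000000, Gamma_qpp = 0.000000, Gamma_qpq = 0.000000, Gamma_qqq = 0.000000; k1 = (-1.875000, 1.000000, 0.000000, 0.000000)
  k2: at (p, q) = (-1.218750, 0.750000), (dp/dtau, dq/dtau) = (-1.875000, 1.000000); Gamma_ppp = 0.000000, Gamma_ppq = 0.000000, Gamma_pqq = 0.000000, Gamma_qpp = 0.000000, Gamma_qpq = 0.000000, Gamma_qqq = 0.000000; k2 = (-1.875000, 1.000000, 0.000000, 0.000000)
  k3: at (p, q) = (-1.218750, 0.750000), (dp/dtau, dq/dtau) = (-1.875000, 1.000000); Gamma_ppp = 0.000000, Gamma_ppq = 0.000000, Gamma_pqq = 0.000000, Gamma_qpp = 0.000000, Gamma_qpq = 0.000000, Gamma_qqq = 0.000000; k3 = (-1.875000, 1.000000, 0.000000, 0.000000)
  k4: at (p, q) = (-1.312500, 0.800000), (dp/dtau, dq/dtau) = (-1.875000, 1.000000); Gamma_ppp = 0.000000, Gamma_ppq = 0.000000, Gamma_pqq = 0.000000, Gamma_qpp = 0.000000, Gamma_qpq = 0.000000, Gamma_qqq = 0.000000; k4 = (-1.875000, 1.000000, 0.000000, 0.000000)
  Y <- Y + (h/6)(k1 + 2k2 + 2k3 + k4): p = -1.3125, q = 0.8000, dp/dtau = -1.8750, dq/dtau = 1.0000


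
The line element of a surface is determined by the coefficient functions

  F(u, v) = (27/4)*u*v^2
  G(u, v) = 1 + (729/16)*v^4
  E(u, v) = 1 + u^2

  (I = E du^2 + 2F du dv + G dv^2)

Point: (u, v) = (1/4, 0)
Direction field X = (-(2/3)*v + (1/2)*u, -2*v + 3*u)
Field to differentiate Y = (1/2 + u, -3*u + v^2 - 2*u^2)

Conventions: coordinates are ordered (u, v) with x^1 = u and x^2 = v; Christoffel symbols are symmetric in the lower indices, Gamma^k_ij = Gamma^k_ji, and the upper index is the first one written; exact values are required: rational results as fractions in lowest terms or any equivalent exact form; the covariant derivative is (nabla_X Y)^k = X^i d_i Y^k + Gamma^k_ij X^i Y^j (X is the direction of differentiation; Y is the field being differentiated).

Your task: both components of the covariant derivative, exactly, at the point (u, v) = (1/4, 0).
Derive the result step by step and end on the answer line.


E = 17/16, F = 0, G = 1 at the point
E_u = 1/2, E_v = 0, F_u = 0, F_v = 0, G_u = 0, G_v = 0
EG - F^2 = 17/16;  g^inv = (16/17) * [[1, 0], [0, 17/16]]
first-kind symbols [ij,l] = (1/2)(d_i g_jl + d_j g_il - d_l g_ij): [uu,u] = E_u/2 = 1/4, [uu,v] = F_u - E_v/2 = 0, [uv,u] = E_v/2 = 0, [uv,v] = G_u/2 = 0, [vv,u] = F_v - G_u/2 = 0, [vv,v] = G_v/2 = 0
Gamma^u_ij = (G*[ij,u] - F*[ij,v])/(EG - F^2), Gamma^v_ij = (E*[ij,v] - F*[ij,u])/(EG - F^2)
Gamma_uuu = 4/17, Gamma_uuv = 0, Gamma_uvv = 0, Gamma_vuu = 0, Gamma_vuv = 0, Gamma_vvv = 0
X = (1/8, 3/4), Y = (3/4, -7/8) at the point

Answer: (nabla_X Y)^u = 5/34, (nabla_X Y)^v = -1/2


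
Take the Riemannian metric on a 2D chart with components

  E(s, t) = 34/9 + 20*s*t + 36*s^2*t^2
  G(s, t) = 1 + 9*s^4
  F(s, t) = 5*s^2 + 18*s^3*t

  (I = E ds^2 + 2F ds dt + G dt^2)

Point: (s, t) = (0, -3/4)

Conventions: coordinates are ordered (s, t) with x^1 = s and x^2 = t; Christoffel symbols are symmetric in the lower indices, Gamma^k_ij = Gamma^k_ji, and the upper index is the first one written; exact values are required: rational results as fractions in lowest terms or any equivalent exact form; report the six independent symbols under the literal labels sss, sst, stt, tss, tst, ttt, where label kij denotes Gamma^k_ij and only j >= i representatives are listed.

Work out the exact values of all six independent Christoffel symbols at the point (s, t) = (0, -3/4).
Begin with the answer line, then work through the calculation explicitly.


Answer: Gamma_sss = -135/68, Gamma_sst = 0, Gamma_stt = 0, Gamma_tss = 0, Gamma_tst = 0, Gamma_ttt = 0

E = 34/9, F = 0, G = 1 at the point
E_s = -15, E_t = 0, F_s = 0, F_t = 0, G_s = 0, G_t = 0
EG - F^2 = 34/9;  g^inv = (9/34) * [[1, 0], [0, 34/9]]
first-kind symbols [ij,l] = (1/2)(d_i g_jl + d_j g_il - d_l g_ij): [ss,s] = E_s/2 = -15/2, [ss,t] = F_s - E_t/2 = 0, [st,s] = E_t/2 = 0, [st,t] = G_s/2 = 0, [tt,s] = F_t - G_s/2 = 0, [tt,t] = G_t/2 = 0
Gamma^s_ij = (G*[ij,s] - F*[ij,t])/(EG - F^2), Gamma^t_ij = (E*[ij,t] - F*[ij,s])/(EG - F^2)


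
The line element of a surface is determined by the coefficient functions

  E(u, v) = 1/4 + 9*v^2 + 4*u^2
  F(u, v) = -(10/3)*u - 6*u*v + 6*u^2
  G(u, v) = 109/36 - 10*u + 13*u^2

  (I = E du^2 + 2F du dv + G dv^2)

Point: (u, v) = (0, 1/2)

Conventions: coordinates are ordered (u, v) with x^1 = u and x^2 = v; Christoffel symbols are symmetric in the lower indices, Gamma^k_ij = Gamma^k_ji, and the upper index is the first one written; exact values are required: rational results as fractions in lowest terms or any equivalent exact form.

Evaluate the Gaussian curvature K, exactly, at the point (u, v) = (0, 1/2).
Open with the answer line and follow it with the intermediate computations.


Answer: K = -456876/297025

E = 5/2, F = 0, G = 109/36, EG - F^2 = 545/72 at the point
E_u = 0, E_v = 9, F_u = -19/3, F_v = 0, G_u = -10, G_v = 0
E_vv = 18, F_uv = -6, G_uu = 26
Apply the Brioschi formula K = (det M1 - det M2)/(EG - F^2)^2 over the derivative matrices of E, F, G.
M1 = [[-E_vv/2 + F_uv - G_uu/2, E_u/2, F_u - E_v/2], [F_v - G_u/2, E, F], [G_v/2, F, G]] = [[-28, 0, -65/6], [5, 5/2, 0], [0, 0, 109/36]]; det M1 = -3815/18
M2 = [[0, E_v/2, G_u/2], [E_v/2, E, F], [G_u/2, F, G]] = [[0, 9/2, -5], [9/2, 5/2, 0], [-5, 0, 109/36]]; det M2 = -1981/16
det M1 - det M2 = -12691/144; K = -12691/144 / (545/72)^2 = -456876/297025


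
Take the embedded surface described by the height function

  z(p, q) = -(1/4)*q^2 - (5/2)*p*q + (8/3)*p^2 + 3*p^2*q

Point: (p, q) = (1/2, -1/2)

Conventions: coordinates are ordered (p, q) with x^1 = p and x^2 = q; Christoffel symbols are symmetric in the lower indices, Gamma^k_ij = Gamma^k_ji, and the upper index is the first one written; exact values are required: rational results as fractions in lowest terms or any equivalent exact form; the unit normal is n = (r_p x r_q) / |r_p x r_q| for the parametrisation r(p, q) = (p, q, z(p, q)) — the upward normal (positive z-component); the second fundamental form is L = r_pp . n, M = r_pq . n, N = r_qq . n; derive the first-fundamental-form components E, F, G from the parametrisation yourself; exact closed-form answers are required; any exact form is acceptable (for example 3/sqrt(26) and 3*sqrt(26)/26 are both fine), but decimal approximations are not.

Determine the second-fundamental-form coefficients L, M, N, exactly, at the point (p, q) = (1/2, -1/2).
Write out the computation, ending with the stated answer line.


z_p = 29/12, z_q = -1/4, z_pp = 7/3, z_pq = 1/2, z_qq = -1/2
E = 985/144, F = -29/48, G = 17/16; answer radicand W^2 = 497/72
unnormalised second-form numerators: l = 7/3, m = 1/2, n = -1/2; L = l/sqrt(497/72), and similarly M = m/sqrt(W^2), N = n/sqrt(W^2)

Answer: L = 2*sqrt(994)/71, M = 3*sqrt(994)/497, N = -3*sqrt(994)/497


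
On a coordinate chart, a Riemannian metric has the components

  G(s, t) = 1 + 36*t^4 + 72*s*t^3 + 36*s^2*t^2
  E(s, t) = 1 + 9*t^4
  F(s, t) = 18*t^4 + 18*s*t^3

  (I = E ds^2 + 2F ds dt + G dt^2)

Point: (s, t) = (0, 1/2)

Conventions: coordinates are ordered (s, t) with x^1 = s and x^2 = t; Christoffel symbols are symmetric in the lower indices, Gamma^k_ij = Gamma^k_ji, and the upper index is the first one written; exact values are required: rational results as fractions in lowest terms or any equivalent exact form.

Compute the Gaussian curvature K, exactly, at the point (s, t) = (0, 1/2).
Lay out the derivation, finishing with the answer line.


E = 25/16, F = 9/8, G = 13/4, EG - F^2 = 61/16 at the point
E_s = 0, E_t = 9/2, F_s = 9/4, F_t = 9, G_s = 9, G_t = 18
E_tt = 27, F_st = 27/2, G_ss = 18
Brioschi: K = (det M1 - det M2) / (EG - F^2)^2 with the standard first/second-derivative matrices M1, M2.
M1 = [[-E_tt/2 + F_st - G_ss/2, E_s/2, F_s - E_t/2], [F_t - G_s/2, E, F], [G_t/2, F, G]] = [[-9, 0, 0], [9/2, 25/16, 9/8], [9, 9/8, 13/4]]; det M1 = -549/16
M2 = [[0, E_t/2, G_s/2], [E_t/2, E, F], [G_s/2, F, G]] = [[0, 9/4, 9/2], [9/4, 25/16, 9/8], [9/2, 9/8, 13/4]]; det M2 = -405/16
det M1 - det M2 = -9; K = -9 / (61/16)^2 = -2304/3721

Answer: K = -2304/3721


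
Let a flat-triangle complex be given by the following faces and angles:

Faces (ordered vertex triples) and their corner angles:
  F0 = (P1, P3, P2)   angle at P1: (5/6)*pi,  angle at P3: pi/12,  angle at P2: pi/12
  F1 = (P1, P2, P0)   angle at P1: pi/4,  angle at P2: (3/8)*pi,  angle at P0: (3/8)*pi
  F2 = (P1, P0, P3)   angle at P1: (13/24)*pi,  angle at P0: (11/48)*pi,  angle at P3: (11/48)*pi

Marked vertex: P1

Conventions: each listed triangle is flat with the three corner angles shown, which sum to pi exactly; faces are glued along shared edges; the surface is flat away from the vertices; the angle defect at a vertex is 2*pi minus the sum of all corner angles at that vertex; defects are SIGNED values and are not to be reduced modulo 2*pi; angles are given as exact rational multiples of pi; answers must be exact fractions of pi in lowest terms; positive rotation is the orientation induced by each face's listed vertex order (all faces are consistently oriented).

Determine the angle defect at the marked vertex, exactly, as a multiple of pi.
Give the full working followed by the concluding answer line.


Sum of corner angles at P1: (13/8)*pi
defect = 2*pi - (13/8)*pi

Answer: defect(P1) = (3/8)*pi


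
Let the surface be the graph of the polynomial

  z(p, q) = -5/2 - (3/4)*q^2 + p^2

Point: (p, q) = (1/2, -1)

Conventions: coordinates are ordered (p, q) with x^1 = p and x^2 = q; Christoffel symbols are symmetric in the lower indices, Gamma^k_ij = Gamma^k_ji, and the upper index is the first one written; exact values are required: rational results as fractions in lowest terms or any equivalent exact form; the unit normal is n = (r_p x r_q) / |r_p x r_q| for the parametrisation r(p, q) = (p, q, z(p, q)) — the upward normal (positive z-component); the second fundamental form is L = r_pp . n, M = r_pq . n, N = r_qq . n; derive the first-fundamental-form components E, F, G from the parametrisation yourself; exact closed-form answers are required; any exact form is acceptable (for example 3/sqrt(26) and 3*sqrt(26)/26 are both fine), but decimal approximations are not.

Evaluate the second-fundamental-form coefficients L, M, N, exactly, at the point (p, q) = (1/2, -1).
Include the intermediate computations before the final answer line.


z_p = 1, z_q = 3/2, z_pp = 2, z_pq = 0, z_qq = -3/2
E = 2, F = 3/2, G = 13/4; answer radicand W^2 = 17/4
unnormalised second-form numerators: l = 2, m = 0, n = -3/2; L = l/sqrt(17/4), and similarly M = m/sqrt(W^2), N = n/sqrt(W^2)

Answer: L = 4*sqrt(17)/17, M = 0, N = -3*sqrt(17)/17


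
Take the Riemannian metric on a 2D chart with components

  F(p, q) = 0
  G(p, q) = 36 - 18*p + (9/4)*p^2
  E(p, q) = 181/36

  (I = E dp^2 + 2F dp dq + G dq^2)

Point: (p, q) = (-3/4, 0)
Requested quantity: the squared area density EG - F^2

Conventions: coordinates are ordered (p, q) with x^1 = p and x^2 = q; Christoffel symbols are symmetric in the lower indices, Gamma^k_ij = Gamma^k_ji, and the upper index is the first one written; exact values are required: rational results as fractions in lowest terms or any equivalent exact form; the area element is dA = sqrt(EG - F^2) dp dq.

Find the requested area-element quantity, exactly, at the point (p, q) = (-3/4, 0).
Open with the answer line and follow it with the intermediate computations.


Answer: EG - F^2 = 65341/256

E = 181/36, F = 0, G = 3249/64; EG - F^2 = 65341/256


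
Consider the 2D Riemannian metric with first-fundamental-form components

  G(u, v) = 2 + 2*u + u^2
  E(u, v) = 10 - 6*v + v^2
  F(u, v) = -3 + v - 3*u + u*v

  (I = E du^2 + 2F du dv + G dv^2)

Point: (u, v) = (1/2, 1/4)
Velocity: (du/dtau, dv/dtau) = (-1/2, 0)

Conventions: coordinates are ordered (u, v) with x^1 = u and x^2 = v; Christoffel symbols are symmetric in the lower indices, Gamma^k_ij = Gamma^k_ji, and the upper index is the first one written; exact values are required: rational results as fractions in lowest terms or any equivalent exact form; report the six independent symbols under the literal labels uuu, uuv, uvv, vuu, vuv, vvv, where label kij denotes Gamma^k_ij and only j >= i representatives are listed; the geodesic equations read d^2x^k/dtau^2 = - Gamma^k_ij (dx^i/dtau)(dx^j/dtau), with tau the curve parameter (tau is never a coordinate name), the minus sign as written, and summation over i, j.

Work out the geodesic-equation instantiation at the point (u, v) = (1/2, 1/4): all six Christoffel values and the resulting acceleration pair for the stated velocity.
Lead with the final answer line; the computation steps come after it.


Answer: Gamma_uuu = 0, Gamma_uuv = -44/173, Gamma_uvv = 0, Gamma_vuu = 0, Gamma_vuv = 24/173, Gamma_vvv = 0; accelerations (d^2u/dtau^2, d^2v/dtau^2) = (0, 0)

E = 137/16, F = -33/8, G = 13/4 at the point
E_u = 0, E_v = -11/2, F_u = -11/4, F_v = 3/2, G_u = 3, G_v = 0
EG - F^2 = 173/16;  g^inv = (16/173) * [[13/4, 33/8], [33/8, 137/16]]
first-kind symbols [ij,l] = (1/2)(d_i g_jl + d_j g_il - d_l g_ij): [uu,u] = E_u/2 = 0, [uu,v] = F_u - E_v/2 = 0, [uv,u] = E_v/2 = -11/4, [uv,v] = G_u/2 = 3/2, [vv,u] = F_v - G_u/2 = 0, [vv,v] = G_v/2 = 0
Gamma^u_ij = (G*[ij,u] - F*[ij,v])/(EG - F^2), Gamma^v_ij = (E*[ij,v] - F*[ij,u])/(EG - F^2)
Gamma_uuu = 0, Gamma_uuv = -44/173, Gamma_uvv = 0, Gamma_vuu = 0, Gamma_vuv = 24/173, Gamma_vvv = 0
d^2u/dtau^2 = -(Gamma_uuu*(-1/2)^2 + 2*Gamma_uuv*(-1/2)*(0) + Gamma_uvv*(0)^2) = 0
d^2v/dtau^2 = -(Gamma_vuu*(-1/2)^2 + 2*Gamma_vuv*(-1/2)*(0) + Gamma_vvv*(0)^2) = 0


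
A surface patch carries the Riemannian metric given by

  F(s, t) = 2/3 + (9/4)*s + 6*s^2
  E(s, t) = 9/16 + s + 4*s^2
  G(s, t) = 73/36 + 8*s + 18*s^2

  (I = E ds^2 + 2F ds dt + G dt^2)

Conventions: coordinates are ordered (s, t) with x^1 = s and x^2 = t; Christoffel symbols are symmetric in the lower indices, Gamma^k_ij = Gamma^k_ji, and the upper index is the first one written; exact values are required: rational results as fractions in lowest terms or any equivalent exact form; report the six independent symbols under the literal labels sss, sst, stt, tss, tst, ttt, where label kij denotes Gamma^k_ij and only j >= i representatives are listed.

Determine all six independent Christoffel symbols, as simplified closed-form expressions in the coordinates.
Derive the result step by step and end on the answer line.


E = 9/16 + s + 4*s^2; F = 2/3 + (9/4)*s + 6*s^2; G = 73/36 + 8*s + 18*s^2
Gamma^k_ij = (1/2) g^{kl} (d_i g_jl + d_j g_il - d_l g_ij), with g^inv = (1/(EG-F^2)) [[G, -F], [-F, E]]
first partials: E_s = 1 + 8*s, E_t = 0, F_s = 9/4 + 12*s, F_t = 0, G_s = 8 + 36*s, G_t = 0
D = EG - F^2 = 401/576 + (127/36)*s + (1897/144)*s^2 + 23*s^3 + 36*s^4
expanded: Gamma^s_ss = (G E_s - 2F F_s + F E_t)/(2D), Gamma^s_st = (G E_t - F G_s)/(2D), Gamma^s_tt = (2G F_t - G G_s - F G_t)/(2D), Gamma^t_ss = (2E F_s - E E_t - F E_s)/(2D), Gamma^t_st = (E G_s - F E_t)/(2D), Gamma^t_tt = (E G_t - 2F F_t + F G_s)/(2D); substitute and cancel common factors

Answer: Gamma_sss = (288*s^2 - 548*s - 280)/(20736*s^4 + 13248*s^3 + 7588*s^2 + 2032*s + 401), Gamma_sst = (-62208*s^3 - 37152*s^2 - 12096*s - 1536)/(20736*s^4 + 13248*s^3 + 7588*s^2 + 2032*s + 401), Gamma_stt = (-186624*s^3 - 124416*s^2 - 39456*s - 4672)/(20736*s^4 + 13248*s^3 + 7588*s^2 + 2032*s + 401), Gamma_tss = (13824*s^3 + 5184*s^2 + 3000*s + 537)/(20736*s^4 + 13248*s^3 + 7588*s^2 + 2032*s + 401), Gamma_tst = (41472*s^3 + 19584*s^2 + 8136*s + 1296)/(20736*s^4 + 13248*s^3 + 7588*s^2 + 2032*s + 401), Gamma_ttt = (62208*s^3 + 37152*s^2 + 12096*s + 1536)/(20736*s^4 + 13248*s^3 + 7588*s^2 + 2032*s + 401)
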